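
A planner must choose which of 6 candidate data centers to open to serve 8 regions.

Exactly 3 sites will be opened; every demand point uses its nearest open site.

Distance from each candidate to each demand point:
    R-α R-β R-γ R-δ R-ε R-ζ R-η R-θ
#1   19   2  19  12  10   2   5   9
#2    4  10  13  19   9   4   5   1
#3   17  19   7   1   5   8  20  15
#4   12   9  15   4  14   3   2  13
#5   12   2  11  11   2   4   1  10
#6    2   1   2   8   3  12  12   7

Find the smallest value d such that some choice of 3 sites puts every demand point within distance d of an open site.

Open {#2, #4, #6}.
  Farthest demand point is R-δ at distance 4 (to #4); all others are ≤ 4.
With {#2, #3, #6} the worst case is 5.
With {#1, #2, #3} the worst case is 7.
No size-3 selection achieves below 4.

4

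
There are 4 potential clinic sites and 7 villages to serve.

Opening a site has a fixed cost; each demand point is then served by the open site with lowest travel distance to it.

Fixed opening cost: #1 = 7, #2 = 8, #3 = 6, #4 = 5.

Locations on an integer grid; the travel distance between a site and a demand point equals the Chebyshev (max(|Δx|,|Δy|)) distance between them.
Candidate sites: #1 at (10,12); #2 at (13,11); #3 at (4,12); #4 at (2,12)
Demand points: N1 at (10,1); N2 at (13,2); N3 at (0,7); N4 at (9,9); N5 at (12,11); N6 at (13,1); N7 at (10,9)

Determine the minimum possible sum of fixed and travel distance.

Open {#2, #4}: assign each demand point to its cheapest open site.
  N1→#2 10, N2→#2 9, N3→#4 5, N4→#2 4, N5→#2 1, N6→#2 10, N7→#2 3
  travel distance 42, fixed 13 → total 55.
Compare {#2, #3}: travel distance 42 + fixed 14 = 56.
Compare {#1}: travel distance 50 + fixed 7 = 57.
Compare {#1, #4}: travel distance 45 + fixed 12 = 57.
All other subsets cost ≥ 56. Minimum total cost: 55.

55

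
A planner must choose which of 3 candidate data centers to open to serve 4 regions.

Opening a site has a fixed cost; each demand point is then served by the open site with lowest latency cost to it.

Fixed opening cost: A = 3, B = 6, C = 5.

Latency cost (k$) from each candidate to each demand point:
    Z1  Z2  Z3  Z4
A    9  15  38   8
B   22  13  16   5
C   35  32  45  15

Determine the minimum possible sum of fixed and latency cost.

Open {A, B}: assign each demand point to its cheapest open site.
  Z1→A 9, Z2→B 13, Z3→B 16, Z4→B 5
  latency cost 43, fixed 9 → total 52.
Compare {A, B, C}: latency cost 43 + fixed 14 = 57.
Compare {B}: latency cost 56 + fixed 6 = 62.
Compare {B, C}: latency cost 56 + fixed 11 = 67.
All other subsets cost ≥ 57. Minimum total cost: 52.

52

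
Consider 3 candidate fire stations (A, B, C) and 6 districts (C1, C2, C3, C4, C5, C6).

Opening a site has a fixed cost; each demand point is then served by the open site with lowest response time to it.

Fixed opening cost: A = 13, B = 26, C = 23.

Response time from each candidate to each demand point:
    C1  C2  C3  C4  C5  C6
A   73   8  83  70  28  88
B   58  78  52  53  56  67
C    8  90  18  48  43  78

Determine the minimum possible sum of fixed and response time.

Open {A, C}: assign each demand point to its cheapest open site.
  C1→C 8, C2→A 8, C3→C 18, C4→C 48, C5→A 28, C6→C 78
  response time 188, fixed 36 → total 224.
Compare {A, B, C}: response time 177 + fixed 62 = 239.
Compare {A, B}: response time 266 + fixed 39 = 305.
Compare {C}: response time 285 + fixed 23 = 308.
All other subsets cost ≥ 239. Minimum total cost: 224.

224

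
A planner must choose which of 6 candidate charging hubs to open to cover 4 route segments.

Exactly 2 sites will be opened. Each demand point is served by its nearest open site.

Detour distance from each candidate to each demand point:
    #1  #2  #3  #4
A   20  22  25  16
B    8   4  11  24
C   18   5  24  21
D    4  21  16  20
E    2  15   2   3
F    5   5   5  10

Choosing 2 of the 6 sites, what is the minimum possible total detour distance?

11

Open {B, E}.
  #1→E 2, #2→B 4, #3→E 2, #4→E 3  ⇒ total 11.
Compare {C, E}: total 12.
Compare {E, F}: total 12.
No size-2 selection does better; minimum is 11.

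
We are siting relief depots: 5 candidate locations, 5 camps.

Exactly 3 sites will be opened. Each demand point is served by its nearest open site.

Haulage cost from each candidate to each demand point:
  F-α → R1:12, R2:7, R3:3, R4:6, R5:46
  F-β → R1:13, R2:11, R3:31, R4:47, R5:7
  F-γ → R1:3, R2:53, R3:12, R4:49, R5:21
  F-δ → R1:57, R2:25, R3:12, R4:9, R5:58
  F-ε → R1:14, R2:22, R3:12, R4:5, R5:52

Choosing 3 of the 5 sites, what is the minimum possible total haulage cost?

Open {F-α, F-β, F-γ}.
  R1→F-γ 3, R2→F-α 7, R3→F-α 3, R4→F-α 6, R5→F-β 7  ⇒ total 26.
Compare {F-α, F-β, F-ε}: total 34.
Compare {F-α, F-β, F-δ}: total 35.
No size-3 selection does better; minimum is 26.

26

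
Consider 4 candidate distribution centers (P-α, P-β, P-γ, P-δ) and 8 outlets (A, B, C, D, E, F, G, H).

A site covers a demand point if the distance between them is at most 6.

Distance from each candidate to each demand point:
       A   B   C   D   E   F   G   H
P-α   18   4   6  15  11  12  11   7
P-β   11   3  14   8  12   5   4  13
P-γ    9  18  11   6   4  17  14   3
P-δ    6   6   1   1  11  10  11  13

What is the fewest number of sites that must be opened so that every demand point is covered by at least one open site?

3

Coverage sets (demand points within 6 of each site):
  P-α: {B, C}
  P-β: {B, F, G}
  P-γ: {D, E, H}
  P-δ: {A, B, C, D}
No 2 sites suffice: every size-2 union leaves at least one demand point uncovered.
But {P-β, P-γ, P-δ} covers everything, so the minimum is 3.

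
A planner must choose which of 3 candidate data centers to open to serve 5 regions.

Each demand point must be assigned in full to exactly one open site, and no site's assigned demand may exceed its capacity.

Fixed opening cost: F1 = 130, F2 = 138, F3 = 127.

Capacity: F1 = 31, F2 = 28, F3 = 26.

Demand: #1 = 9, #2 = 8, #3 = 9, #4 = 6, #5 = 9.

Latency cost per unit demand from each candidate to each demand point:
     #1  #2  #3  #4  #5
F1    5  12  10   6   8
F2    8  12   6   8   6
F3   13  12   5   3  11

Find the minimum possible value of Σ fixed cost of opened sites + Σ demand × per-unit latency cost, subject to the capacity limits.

Open {F1, F3}; cheapest assignment that respects the capacities:
  F1 (cap 31, load 26): #1, #2, #5 — cost 9×5 + 8×12 + 9×8 = 213
  F3 (cap 26, load 15): #3, #4 — cost 9×5 + 6×3 = 63
  Shipping 276, fixed 257 → total 533.
  Any other capacity-feasible assignment to {F1, F3} ships for at least 276.
Compare {F2, F3}: its best feasible assignment gives total 550.
Compare {F1, F2}: its best feasible assignment gives total 553.
Every other set of open sites that can feasibly serve all demand totals ≥ 550 even under its best assignment. Minimum: 533.

533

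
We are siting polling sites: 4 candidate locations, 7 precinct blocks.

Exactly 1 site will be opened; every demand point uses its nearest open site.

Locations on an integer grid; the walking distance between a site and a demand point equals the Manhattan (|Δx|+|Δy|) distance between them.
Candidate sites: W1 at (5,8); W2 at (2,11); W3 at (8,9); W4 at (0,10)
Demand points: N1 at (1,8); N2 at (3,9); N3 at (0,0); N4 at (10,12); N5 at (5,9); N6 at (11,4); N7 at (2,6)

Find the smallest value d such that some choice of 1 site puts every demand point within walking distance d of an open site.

13

Open {W1}.
  Farthest demand point is N3 at walking distance 13 (to W1); all others are ≤ 13.
With {W2} the worst case is 16.
With {W3} the worst case is 17.
No size-1 selection achieves below 13.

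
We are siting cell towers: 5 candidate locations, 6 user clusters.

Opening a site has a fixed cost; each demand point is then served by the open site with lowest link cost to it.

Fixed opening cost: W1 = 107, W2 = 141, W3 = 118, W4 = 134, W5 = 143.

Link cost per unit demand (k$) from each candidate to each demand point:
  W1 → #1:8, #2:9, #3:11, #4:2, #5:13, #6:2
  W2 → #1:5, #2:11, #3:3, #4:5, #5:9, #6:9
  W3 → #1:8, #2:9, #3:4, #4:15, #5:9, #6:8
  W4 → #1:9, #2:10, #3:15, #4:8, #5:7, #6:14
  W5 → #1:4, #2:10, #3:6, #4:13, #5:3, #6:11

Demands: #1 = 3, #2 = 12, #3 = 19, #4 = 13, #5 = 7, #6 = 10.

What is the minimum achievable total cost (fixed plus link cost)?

537

Open {W1, W2}: assign each demand point to its cheapest open site.
  #1→W2 3×5=15, #2→W1 12×9=108, #3→W2 19×3=57, #4→W1 13×2=26, #5→W2 7×9=63, #6→W1 10×2=20
  link cost 289, fixed 248 → total 537.
Compare {W1, W3}: link cost 317 + fixed 225 = 542.
Compare {W1, W5}: link cost 301 + fixed 250 = 551.
Compare {W2}: link cost 422 + fixed 141 = 563.
All other subsets cost ≥ 542. Minimum total cost: 537.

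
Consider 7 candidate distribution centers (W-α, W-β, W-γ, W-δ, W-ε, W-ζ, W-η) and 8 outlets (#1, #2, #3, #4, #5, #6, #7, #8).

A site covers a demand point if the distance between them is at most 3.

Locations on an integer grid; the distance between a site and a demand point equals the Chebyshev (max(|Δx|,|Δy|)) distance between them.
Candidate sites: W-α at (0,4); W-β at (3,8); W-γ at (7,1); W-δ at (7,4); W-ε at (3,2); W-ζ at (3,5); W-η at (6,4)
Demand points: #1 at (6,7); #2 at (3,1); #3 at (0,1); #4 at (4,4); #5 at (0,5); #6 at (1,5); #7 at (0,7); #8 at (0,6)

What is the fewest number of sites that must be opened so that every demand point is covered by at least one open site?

Coverage sets (demand points within 3 of each site):
  W-α: {#2, #3, #5, #6, #7, #8}
  W-β: {#1, #5, #6, #7, #8}
  W-γ: {#4}
  W-δ: {#1, #4}
  W-ε: {#2, #3, #4, #5, #6}
  W-ζ: {#1, #4, #5, #6, #7, #8}
  W-η: {#1, #2, #4}
No single site covers all 8 demand points.
But {W-α, W-δ} covers everything, so the minimum is 2.

2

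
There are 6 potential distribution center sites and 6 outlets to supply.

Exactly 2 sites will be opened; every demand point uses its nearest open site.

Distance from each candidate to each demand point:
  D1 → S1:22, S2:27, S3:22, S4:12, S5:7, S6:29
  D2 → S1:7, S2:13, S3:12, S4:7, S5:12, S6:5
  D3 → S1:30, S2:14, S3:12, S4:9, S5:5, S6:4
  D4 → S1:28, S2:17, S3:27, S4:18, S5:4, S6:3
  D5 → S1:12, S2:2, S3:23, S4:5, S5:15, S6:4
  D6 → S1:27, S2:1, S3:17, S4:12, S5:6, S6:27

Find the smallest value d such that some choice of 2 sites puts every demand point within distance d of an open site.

12

Open {D2, D5}.
  Farthest demand point is S3 at distance 12 (to D2); all others are ≤ 12.
With {D2, D6} the worst case is 12.
With {D3, D5} the worst case is 12.
No size-2 selection achieves below 12.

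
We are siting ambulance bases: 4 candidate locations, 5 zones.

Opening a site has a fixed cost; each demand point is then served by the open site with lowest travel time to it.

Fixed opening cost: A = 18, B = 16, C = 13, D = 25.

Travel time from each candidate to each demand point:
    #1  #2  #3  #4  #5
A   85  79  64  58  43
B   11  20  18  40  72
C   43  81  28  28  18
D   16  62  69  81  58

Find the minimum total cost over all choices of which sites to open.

124

Open {B, C}: assign each demand point to its cheapest open site.
  #1→B 11, #2→B 20, #3→B 18, #4→C 28, #5→C 18
  travel time 95, fixed 29 → total 124.
Compare {A, B, C}: travel time 95 + fixed 47 = 142.
Compare {B, C, D}: travel time 95 + fixed 54 = 149.
Compare {A, B}: travel time 132 + fixed 34 = 166.
All other subsets cost ≥ 142. Minimum total cost: 124.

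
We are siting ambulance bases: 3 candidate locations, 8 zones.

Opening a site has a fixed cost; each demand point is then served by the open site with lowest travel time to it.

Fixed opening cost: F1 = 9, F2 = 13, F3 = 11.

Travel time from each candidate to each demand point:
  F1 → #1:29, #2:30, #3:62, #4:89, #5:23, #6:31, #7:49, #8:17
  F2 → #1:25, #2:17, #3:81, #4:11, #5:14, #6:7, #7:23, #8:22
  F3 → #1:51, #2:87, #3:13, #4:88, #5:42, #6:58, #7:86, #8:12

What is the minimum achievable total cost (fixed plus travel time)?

Open {F2, F3}: assign each demand point to its cheapest open site.
  #1→F2 25, #2→F2 17, #3→F3 13, #4→F2 11, #5→F2 14, #6→F2 7, #7→F2 23, #8→F3 12
  travel time 122, fixed 24 → total 146.
Compare {F1, F2, F3}: travel time 122 + fixed 33 = 155.
Compare {F1, F2}: travel time 176 + fixed 22 = 198.
Compare {F2}: travel time 200 + fixed 13 = 213.
All other subsets cost ≥ 155. Minimum total cost: 146.

146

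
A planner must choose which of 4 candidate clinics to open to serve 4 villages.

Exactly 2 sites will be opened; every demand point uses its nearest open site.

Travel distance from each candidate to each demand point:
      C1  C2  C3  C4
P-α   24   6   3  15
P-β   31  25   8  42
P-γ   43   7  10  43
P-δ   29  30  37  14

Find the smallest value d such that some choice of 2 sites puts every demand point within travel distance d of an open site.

Open {P-α, P-β}.
  Farthest demand point is C1 at travel distance 24 (to P-α); all others are ≤ 24.
With {P-α, P-γ} the worst case is 24.
With {P-α, P-δ} the worst case is 24.
No size-2 selection achieves below 24.

24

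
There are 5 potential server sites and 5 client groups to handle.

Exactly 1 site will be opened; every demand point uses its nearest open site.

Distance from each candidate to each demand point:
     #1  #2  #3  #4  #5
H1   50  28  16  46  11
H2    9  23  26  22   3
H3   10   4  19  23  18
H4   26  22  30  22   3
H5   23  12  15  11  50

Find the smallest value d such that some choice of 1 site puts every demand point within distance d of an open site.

23

Open {H3}.
  Farthest demand point is #4 at distance 23 (to H3); all others are ≤ 23.
With {H2} the worst case is 26.
With {H4} the worst case is 30.
No size-1 selection achieves below 23.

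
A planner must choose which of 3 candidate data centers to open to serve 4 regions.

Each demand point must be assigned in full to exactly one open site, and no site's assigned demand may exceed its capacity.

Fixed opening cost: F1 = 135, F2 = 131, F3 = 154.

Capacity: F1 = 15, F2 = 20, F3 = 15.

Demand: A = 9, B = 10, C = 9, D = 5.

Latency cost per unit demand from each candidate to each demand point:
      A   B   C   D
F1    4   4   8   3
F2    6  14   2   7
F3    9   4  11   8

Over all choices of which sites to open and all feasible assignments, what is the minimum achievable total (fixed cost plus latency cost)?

Open {F1, F2}; cheapest assignment that respects the capacities:
  F1 (cap 15, load 15): B, D — cost 10×4 + 5×3 = 55
  F2 (cap 20, load 18): A, C — cost 9×6 + 9×2 = 72
  Shipping 127, fixed 266 → total 393.
  Any other capacity-feasible assignment to {F1, F2} ships for at least 127.
Compare {F2, F3}: its best feasible assignment gives total 437.
Compare {F1, F2, F3}: its best feasible assignment gives total 529.
Every other set of open sites that can feasibly serve all demand totals ≥ 437 even under its best assignment. Minimum: 393.

393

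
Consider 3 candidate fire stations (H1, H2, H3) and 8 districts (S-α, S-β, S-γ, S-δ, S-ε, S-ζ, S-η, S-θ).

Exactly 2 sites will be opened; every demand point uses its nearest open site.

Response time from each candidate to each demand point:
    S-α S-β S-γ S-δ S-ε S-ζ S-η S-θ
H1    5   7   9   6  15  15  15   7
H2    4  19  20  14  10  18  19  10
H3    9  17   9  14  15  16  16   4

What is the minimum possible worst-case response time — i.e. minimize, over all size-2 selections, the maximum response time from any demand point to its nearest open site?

15

Open {H1, H2}.
  Farthest demand point is S-ζ at response time 15 (to H1); all others are ≤ 15.
With {H1, H3} the worst case is 15.
With {H2, H3} the worst case is 17.
No size-2 selection achieves below 15.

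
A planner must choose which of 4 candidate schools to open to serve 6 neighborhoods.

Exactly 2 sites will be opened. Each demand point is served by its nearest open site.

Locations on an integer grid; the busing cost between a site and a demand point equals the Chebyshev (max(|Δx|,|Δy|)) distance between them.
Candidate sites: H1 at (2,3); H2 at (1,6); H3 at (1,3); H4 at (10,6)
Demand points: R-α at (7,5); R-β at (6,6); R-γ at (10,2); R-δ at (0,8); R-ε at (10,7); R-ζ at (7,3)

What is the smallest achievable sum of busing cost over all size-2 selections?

17

Open {H2, H4}.
  R-α→H4 3, R-β→H4 4, R-γ→H4 4, R-δ→H2 2, R-ε→H4 1, R-ζ→H4 3  ⇒ total 17.
Compare {H1, H4}: total 20.
Compare {H3, H4}: total 20.
No size-2 selection does better; minimum is 17.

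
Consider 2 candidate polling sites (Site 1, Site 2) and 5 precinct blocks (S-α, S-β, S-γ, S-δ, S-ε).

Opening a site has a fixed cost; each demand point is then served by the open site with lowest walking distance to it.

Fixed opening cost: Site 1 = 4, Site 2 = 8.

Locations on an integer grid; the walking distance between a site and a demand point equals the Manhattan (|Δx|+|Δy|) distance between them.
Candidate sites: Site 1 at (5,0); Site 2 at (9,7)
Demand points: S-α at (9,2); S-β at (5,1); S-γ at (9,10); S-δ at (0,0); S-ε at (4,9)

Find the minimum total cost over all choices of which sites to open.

Open {Site 1, Site 2}: assign each demand point to its cheapest open site.
  S-α→Site 2 5, S-β→Site 1 1, S-γ→Site 2 3, S-δ→Site 1 5, S-ε→Site 2 7
  walking distance 21, fixed 12 → total 33.
Compare {Site 1}: walking distance 36 + fixed 4 = 40.
Compare {Site 2}: walking distance 41 + fixed 8 = 49.

33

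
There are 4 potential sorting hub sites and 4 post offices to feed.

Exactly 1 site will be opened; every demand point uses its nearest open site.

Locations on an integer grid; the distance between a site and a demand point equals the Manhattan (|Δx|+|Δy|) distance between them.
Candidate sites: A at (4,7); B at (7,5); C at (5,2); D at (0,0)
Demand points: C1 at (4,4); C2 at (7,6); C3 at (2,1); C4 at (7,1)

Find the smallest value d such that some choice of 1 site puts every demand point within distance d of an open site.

Open {C}.
  Farthest demand point is C2 at distance 6 (to C); all others are ≤ 6.
With {A} the worst case is 9.
With {B} the worst case is 9.
No size-1 selection achieves below 6.

6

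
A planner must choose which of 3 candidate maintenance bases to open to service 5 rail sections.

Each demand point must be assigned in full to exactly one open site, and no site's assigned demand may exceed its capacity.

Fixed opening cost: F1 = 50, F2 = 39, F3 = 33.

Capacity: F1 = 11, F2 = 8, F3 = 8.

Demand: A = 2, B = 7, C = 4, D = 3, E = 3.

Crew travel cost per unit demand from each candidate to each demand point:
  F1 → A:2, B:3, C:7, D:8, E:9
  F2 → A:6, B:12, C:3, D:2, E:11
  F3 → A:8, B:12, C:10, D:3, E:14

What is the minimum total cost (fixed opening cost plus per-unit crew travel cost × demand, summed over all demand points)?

Open {F1, F2}; cheapest assignment that respects the capacities:
  F1 (cap 11, load 11): B, C — cost 7×3 + 4×7 = 49
  F2 (cap 8, load 8): A, D, E — cost 2×6 + 3×2 + 3×11 = 51
  Shipping 100, fixed 89 → total 189.
  Any other capacity-feasible assignment to {F1, F2} ships for at least 100.
Compare {F1, F3}: its best feasible assignment gives total 199.
Compare {F1, F2, F3}: its best feasible assignment gives total 201.
Every other set of open sites that can feasibly serve all demand totals ≥ 199 even under its best assignment. Minimum: 189.

189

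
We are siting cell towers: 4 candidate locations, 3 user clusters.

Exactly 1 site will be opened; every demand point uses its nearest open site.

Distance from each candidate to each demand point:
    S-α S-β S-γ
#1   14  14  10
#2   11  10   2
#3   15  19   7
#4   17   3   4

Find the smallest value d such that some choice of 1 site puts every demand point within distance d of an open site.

Open {#2}.
  Farthest demand point is S-α at distance 11 (to #2); all others are ≤ 11.
With {#1} the worst case is 14.
With {#4} the worst case is 17.
No size-1 selection achieves below 11.

11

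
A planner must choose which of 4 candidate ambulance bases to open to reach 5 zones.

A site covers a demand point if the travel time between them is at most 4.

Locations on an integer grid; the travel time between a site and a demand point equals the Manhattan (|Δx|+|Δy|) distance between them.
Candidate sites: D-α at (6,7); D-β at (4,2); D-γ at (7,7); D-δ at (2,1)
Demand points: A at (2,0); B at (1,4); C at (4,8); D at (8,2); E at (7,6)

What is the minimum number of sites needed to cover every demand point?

3

Coverage sets (demand points within 4 of each site):
  D-α: {C, E}
  D-β: {A, D}
  D-γ: {C, E}
  D-δ: {A, B}
No 2 sites suffice: every size-2 union leaves at least one demand point uncovered.
But {D-α, D-β, D-δ} covers everything, so the minimum is 3.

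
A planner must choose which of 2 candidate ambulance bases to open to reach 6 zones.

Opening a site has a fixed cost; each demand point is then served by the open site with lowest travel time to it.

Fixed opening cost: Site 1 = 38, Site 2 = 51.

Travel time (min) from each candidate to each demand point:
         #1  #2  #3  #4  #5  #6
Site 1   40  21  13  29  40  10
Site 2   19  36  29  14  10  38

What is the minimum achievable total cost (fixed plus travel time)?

176

Open {Site 1, Site 2}: assign each demand point to its cheapest open site.
  #1→Site 2 19, #2→Site 1 21, #3→Site 1 13, #4→Site 2 14, #5→Site 2 10, #6→Site 1 10
  travel time 87, fixed 89 → total 176.
Compare {Site 1}: travel time 153 + fixed 38 = 191.
Compare {Site 2}: travel time 146 + fixed 51 = 197.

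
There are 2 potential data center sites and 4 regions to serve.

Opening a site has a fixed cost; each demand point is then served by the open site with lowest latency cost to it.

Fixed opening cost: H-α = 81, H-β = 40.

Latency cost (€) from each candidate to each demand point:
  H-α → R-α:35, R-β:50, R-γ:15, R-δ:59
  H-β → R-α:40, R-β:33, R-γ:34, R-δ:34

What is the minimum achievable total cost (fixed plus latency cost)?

181

Open {H-β}: assign each demand point to its cheapest open site.
  R-α→H-β 40, R-β→H-β 33, R-γ→H-β 34, R-δ→H-β 34
  latency cost 141, fixed 40 → total 181.
Compare {H-α, H-β}: latency cost 117 + fixed 121 = 238.
Compare {H-α}: latency cost 159 + fixed 81 = 240.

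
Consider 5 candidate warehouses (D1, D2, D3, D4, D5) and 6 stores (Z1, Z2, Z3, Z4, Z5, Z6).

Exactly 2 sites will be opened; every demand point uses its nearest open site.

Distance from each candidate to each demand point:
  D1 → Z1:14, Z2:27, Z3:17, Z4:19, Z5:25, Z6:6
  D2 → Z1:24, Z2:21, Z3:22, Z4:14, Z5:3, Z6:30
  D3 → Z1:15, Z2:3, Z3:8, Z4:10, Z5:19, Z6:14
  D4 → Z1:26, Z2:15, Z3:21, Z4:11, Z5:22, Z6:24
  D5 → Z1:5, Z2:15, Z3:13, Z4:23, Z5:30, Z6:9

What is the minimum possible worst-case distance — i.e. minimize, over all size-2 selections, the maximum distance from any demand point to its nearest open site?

15

Open {D2, D3}.
  Farthest demand point is Z1 at distance 15 (to D3); all others are ≤ 15.
With {D2, D5} the worst case is 15.
With {D1, D3} the worst case is 19.
No size-2 selection achieves below 15.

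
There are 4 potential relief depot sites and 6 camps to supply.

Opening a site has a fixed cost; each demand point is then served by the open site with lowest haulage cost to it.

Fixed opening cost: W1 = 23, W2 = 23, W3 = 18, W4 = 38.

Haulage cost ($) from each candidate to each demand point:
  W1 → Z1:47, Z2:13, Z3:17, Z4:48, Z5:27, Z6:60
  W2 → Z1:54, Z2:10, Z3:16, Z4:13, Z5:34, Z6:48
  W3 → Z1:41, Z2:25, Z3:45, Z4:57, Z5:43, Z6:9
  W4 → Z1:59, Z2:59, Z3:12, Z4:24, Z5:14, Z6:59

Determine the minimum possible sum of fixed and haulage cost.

164

Open {W2, W3}: assign each demand point to its cheapest open site.
  Z1→W3 41, Z2→W2 10, Z3→W2 16, Z4→W2 13, Z5→W2 34, Z6→W3 9
  haulage cost 123, fixed 41 → total 164.
Compare {W2, W3, W4}: haulage cost 99 + fixed 79 = 178.
Compare {W1, W2, W3}: haulage cost 116 + fixed 64 = 180.
Compare {W3, W4}: haulage cost 125 + fixed 56 = 181.
All other subsets cost ≥ 178. Minimum total cost: 164.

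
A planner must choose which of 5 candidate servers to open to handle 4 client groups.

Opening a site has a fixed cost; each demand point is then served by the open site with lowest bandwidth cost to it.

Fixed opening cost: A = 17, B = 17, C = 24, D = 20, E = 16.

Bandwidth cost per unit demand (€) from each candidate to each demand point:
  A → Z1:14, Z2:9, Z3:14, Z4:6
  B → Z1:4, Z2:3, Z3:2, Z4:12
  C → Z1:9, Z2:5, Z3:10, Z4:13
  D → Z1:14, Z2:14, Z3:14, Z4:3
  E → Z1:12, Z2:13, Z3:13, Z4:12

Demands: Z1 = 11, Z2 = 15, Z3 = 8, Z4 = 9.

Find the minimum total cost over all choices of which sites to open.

Open {B, D}: assign each demand point to its cheapest open site.
  Z1→B 11×4=44, Z2→B 15×3=45, Z3→B 8×2=16, Z4→D 9×3=27
  bandwidth cost 132, fixed 37 → total 169.
Compare {B, D, E}: bandwidth cost 132 + fixed 53 = 185.
Compare {A, B, D}: bandwidth cost 132 + fixed 54 = 186.
Compare {A, B}: bandwidth cost 159 + fixed 34 = 193.
All other subsets cost ≥ 185. Minimum total cost: 169.

169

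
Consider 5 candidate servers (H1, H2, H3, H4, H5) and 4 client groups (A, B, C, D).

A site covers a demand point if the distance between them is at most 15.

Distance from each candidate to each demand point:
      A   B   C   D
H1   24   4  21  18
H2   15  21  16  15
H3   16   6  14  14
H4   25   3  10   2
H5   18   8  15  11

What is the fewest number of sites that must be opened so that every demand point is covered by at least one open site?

Coverage sets (demand points within 15 of each site):
  H1: {B}
  H2: {A, D}
  H3: {B, C, D}
  H4: {B, C, D}
  H5: {B, C, D}
No single site covers all 4 demand points.
But {H2, H3} covers everything, so the minimum is 2.

2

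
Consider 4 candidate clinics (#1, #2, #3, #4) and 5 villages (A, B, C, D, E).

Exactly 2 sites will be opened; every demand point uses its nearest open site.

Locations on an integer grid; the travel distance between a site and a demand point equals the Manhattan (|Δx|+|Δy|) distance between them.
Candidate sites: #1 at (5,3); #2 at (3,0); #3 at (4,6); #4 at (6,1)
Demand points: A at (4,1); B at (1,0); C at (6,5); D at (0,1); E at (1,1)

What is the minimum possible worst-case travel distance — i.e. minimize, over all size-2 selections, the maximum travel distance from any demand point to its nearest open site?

Open {#1, #2}.
  Farthest demand point is D at travel distance 4 (to #2); all others are ≤ 4.
With {#2, #3} the worst case is 4.
With {#2, #4} the worst case is 4.
No size-2 selection achieves below 4.

4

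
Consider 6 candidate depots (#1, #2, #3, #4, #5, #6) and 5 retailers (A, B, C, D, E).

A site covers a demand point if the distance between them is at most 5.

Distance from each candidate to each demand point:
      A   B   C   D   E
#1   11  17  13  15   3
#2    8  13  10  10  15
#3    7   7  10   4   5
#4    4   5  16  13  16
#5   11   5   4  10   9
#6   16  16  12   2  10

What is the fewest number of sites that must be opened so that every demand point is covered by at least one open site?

3

Coverage sets (demand points within 5 of each site):
  #1: {E}
  #2: {}
  #3: {D, E}
  #4: {A, B}
  #5: {B, C}
  #6: {D}
No 2 sites suffice: every size-2 union leaves at least one demand point uncovered.
But {#3, #4, #5} covers everything, so the minimum is 3.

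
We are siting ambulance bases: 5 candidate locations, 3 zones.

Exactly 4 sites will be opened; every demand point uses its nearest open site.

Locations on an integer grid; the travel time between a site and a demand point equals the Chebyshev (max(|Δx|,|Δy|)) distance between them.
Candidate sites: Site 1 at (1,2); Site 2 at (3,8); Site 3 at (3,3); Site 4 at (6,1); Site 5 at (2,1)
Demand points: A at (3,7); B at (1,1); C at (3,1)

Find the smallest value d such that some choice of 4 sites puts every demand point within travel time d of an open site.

1

Open {Site 1, Site 2, Site 3, Site 5}.
  Farthest demand point is A at travel time 1 (to Site 2); all others are ≤ 1.
With {Site 1, Site 2, Site 4, Site 5} the worst case is 1.
With {Site 2, Site 3, Site 4, Site 5} the worst case is 1.
No size-4 selection achieves below 1.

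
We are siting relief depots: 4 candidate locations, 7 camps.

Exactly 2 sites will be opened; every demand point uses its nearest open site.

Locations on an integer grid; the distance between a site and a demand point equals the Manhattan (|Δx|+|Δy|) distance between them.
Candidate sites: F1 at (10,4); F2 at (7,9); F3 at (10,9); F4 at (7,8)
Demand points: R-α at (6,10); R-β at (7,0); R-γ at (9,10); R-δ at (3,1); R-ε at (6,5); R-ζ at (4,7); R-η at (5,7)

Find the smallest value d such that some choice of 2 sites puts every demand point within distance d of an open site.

10

Open {F1, F2}.
  Farthest demand point is R-δ at distance 10 (to F1); all others are ≤ 10.
With {F1, F3} the worst case is 10.
With {F1, F4} the worst case is 10.
No size-2 selection achieves below 10.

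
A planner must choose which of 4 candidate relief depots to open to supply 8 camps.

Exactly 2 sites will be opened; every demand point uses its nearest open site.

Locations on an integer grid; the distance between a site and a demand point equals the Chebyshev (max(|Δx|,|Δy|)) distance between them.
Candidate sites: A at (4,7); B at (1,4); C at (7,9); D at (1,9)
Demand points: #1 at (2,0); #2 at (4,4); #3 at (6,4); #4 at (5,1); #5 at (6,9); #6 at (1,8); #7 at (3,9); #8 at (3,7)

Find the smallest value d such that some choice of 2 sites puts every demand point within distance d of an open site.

Open {A, B}.
  Farthest demand point is #1 at distance 4 (to B); all others are ≤ 4.
With {B, C} the worst case is 5.
With {B, D} the worst case is 5.
No size-2 selection achieves below 4.

4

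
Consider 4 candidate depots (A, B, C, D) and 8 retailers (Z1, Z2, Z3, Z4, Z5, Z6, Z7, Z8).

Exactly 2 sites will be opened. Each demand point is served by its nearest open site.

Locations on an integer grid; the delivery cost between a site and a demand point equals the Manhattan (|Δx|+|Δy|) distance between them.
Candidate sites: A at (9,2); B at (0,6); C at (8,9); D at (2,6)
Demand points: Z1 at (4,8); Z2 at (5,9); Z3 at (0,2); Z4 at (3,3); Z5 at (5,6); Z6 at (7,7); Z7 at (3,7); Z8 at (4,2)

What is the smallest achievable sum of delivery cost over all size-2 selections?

31

Open {C, D}.
  Z1→D 4, Z2→C 3, Z3→D 6, Z4→D 4, Z5→D 3, Z6→C 3, Z7→D 2, Z8→D 6  ⇒ total 31.
Compare {B, D}: total 35.
Compare {A, D}: total 36.
No size-2 selection does better; minimum is 31.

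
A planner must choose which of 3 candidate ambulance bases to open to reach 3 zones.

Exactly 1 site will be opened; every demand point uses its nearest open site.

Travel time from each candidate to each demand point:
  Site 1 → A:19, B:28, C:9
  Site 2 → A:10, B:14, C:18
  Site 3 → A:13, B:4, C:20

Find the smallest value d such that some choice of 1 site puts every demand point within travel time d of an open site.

Open {Site 2}.
  Farthest demand point is C at travel time 18 (to Site 2); all others are ≤ 18.
With {Site 3} the worst case is 20.
With {Site 1} the worst case is 28.
No size-1 selection achieves below 18.

18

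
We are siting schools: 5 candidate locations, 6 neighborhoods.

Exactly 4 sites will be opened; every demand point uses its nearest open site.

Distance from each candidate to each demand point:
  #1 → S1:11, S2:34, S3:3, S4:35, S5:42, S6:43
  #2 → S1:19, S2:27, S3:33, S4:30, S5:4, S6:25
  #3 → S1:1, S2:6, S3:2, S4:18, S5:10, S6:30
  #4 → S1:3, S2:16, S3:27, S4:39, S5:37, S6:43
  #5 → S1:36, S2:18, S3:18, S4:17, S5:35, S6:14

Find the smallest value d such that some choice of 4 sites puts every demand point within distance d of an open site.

17

Open {#1, #2, #3, #5}.
  Farthest demand point is S4 at distance 17 (to #5); all others are ≤ 17.
With {#1, #2, #4, #5} the worst case is 17.
With {#1, #3, #4, #5} the worst case is 17.
No size-4 selection achieves below 17.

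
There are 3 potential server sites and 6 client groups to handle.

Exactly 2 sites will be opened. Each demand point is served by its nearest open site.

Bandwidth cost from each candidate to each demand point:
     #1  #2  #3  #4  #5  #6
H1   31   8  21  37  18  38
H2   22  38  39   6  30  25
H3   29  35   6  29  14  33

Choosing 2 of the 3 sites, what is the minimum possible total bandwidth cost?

100

Open {H1, H2}.
  #1→H2 22, #2→H1 8, #3→H1 21, #4→H2 6, #5→H1 18, #6→H2 25  ⇒ total 100.
Compare {H2, H3}: total 108.
Compare {H1, H3}: total 119.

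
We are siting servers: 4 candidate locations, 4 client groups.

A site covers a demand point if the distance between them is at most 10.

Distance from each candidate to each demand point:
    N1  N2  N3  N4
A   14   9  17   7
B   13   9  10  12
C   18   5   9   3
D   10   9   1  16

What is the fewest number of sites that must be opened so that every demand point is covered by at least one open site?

2

Coverage sets (demand points within 10 of each site):
  A: {N2, N4}
  B: {N2, N3}
  C: {N2, N3, N4}
  D: {N1, N2, N3}
No single site covers all 4 demand points.
But {A, D} covers everything, so the minimum is 2.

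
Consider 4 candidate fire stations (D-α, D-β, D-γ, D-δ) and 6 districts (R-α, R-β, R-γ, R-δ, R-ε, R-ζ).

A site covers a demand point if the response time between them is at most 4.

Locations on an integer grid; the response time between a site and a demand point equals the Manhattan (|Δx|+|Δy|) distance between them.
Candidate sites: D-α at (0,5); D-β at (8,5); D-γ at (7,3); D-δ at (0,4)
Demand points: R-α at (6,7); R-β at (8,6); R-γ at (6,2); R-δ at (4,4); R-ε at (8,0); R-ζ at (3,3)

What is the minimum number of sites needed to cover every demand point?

Coverage sets (demand points within 4 of each site):
  D-α: {}
  D-β: {R-α, R-β}
  D-γ: {R-β, R-γ, R-δ, R-ε, R-ζ}
  D-δ: {R-δ, R-ζ}
No single site covers all 6 demand points.
But {D-β, D-γ} covers everything, so the minimum is 2.

2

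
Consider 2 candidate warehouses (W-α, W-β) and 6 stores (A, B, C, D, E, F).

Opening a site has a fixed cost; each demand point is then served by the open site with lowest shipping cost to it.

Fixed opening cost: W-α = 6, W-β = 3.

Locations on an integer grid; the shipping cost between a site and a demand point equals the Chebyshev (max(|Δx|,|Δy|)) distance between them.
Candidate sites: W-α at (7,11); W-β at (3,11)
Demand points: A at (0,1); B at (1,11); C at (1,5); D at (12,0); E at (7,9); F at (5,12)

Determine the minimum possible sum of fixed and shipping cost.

Open {W-β}: assign each demand point to its cheapest open site.
  A→W-β 10, B→W-β 2, C→W-β 6, D→W-β 11, E→W-β 4, F→W-β 2
  shipping cost 35, fixed 3 → total 38.
Compare {W-α, W-β}: shipping cost 33 + fixed 9 = 42.
Compare {W-α}: shipping cost 37 + fixed 6 = 43.

38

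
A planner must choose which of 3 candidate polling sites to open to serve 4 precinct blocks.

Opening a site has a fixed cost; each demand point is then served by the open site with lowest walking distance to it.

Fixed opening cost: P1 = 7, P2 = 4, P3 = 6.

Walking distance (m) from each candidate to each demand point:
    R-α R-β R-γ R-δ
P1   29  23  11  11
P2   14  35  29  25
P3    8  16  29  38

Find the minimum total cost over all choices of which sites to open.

59

Open {P1, P3}: assign each demand point to its cheapest open site.
  R-α→P3 8, R-β→P3 16, R-γ→P1 11, R-δ→P1 11
  walking distance 46, fixed 13 → total 59.
Compare {P1, P2, P3}: walking distance 46 + fixed 17 = 63.
Compare {P1, P2}: walking distance 59 + fixed 11 = 70.
Compare {P1}: walking distance 74 + fixed 7 = 81.
All other subsets cost ≥ 63. Minimum total cost: 59.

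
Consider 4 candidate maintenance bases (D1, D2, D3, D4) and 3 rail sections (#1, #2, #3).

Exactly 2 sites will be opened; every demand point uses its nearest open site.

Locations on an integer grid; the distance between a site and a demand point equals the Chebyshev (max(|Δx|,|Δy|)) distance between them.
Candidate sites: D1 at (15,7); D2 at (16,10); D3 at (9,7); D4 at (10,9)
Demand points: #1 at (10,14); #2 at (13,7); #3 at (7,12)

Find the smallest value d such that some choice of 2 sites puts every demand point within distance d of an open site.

5

Open {D1, D4}.
  Farthest demand point is #1 at distance 5 (to D4); all others are ≤ 5.
With {D2, D4} the worst case is 5.
With {D3, D4} the worst case is 5.
No size-2 selection achieves below 5.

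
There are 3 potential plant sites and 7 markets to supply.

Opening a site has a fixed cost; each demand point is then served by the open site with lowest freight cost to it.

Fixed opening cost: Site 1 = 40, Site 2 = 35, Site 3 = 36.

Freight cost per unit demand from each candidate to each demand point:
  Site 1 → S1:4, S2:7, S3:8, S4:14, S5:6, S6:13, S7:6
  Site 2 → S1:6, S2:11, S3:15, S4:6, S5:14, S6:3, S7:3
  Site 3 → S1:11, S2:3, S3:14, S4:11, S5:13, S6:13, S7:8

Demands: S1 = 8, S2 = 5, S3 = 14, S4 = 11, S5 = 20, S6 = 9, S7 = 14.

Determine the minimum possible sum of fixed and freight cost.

509

Open {Site 1, Site 2}: assign each demand point to its cheapest open site.
  S1→Site 1 8×4=32, S2→Site 1 5×7=35, S3→Site 1 14×8=112, S4→Site 2 11×6=66, S5→Site 1 20×6=120, S6→Site 2 9×3=27, S7→Site 2 14×3=42
  freight cost 434, fixed 75 → total 509.
Compare {Site 1, Site 2, Site 3}: freight cost 414 + fixed 111 = 525.
Compare {Site 1, Site 3}: freight cost 601 + fixed 76 = 677.
Compare {Site 1}: freight cost 654 + fixed 40 = 694.
All other subsets cost ≥ 525. Minimum total cost: 509.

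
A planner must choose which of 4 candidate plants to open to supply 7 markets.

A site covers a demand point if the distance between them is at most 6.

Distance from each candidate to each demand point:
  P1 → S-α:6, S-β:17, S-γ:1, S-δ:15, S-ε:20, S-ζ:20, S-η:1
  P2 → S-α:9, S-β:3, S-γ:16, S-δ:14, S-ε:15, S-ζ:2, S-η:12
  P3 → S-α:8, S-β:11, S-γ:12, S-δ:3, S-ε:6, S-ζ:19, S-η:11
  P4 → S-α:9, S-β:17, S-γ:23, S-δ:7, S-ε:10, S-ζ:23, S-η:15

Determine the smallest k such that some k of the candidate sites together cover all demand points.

Coverage sets (demand points within 6 of each site):
  P1: {S-α, S-γ, S-η}
  P2: {S-β, S-ζ}
  P3: {S-δ, S-ε}
  P4: {}
No 2 sites suffice: every size-2 union leaves at least one demand point uncovered.
But {P1, P2, P3} covers everything, so the minimum is 3.

3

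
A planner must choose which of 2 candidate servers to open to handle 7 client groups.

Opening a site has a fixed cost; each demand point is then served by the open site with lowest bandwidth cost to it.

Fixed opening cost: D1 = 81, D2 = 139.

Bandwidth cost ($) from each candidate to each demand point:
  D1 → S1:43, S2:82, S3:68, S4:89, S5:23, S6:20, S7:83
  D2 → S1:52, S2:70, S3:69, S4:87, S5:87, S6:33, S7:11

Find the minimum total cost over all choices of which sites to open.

489

Open {D1}: assign each demand point to its cheapest open site.
  S1→D1 43, S2→D1 82, S3→D1 68, S4→D1 89, S5→D1 23, S6→D1 20, S7→D1 83
  bandwidth cost 408, fixed 81 → total 489.
Compare {D1, D2}: bandwidth cost 322 + fixed 220 = 542.
Compare {D2}: bandwidth cost 409 + fixed 139 = 548.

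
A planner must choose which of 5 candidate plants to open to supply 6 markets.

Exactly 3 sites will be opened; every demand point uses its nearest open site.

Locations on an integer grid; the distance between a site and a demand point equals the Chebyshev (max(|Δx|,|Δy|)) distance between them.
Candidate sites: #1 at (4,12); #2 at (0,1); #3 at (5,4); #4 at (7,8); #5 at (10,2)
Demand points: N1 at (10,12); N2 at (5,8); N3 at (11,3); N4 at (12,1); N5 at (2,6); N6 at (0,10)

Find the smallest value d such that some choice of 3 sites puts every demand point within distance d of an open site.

Open {#1, #4, #5}.
  Farthest demand point is N5 at distance 5 (to #4); all others are ≤ 5.
With {#1, #2, #5} the worst case is 6.
With {#1, #3, #5} the worst case is 6.
No size-3 selection achieves below 5.

5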